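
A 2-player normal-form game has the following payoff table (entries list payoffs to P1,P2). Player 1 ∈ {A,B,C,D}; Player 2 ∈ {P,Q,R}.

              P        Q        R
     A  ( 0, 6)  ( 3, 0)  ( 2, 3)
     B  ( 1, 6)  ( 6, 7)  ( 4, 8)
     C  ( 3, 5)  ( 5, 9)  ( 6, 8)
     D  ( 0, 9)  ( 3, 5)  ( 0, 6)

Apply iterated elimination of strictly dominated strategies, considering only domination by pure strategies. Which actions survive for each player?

P1 drop A (B beats it: P:1>0 Q:6>3 R:4>2)
P1 drop D (B beats it: P:1>0 Q:6>3 R:4>0)
P2 drop P (Q beats it: B:7>6 C:9>5)
P1→{B,C} P2→{Q,R}

Survivors P1:{B,C} P2:{Q,R}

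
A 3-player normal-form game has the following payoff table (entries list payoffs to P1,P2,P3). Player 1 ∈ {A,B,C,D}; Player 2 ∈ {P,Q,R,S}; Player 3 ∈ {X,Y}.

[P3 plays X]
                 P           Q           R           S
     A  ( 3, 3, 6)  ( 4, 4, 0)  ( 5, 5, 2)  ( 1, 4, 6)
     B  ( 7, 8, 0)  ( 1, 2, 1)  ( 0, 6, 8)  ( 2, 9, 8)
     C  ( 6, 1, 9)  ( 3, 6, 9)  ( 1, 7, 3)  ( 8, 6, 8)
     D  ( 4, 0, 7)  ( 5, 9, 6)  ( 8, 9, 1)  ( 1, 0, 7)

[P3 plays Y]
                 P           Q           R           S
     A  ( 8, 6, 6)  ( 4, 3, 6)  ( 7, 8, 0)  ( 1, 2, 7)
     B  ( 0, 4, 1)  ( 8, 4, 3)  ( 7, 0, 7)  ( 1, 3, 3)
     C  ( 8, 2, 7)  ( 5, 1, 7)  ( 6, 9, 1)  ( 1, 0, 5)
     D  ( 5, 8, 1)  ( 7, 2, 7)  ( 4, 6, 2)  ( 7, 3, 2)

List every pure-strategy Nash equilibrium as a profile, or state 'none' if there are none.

(A,P,X): not NE [P1→B gives 7>3; P2→R gives 5>3]
(A,P,Y): not NE [P2→R gives 8>6]
(A,Q,X): not NE [P1→D gives 5>4; P2→R gives 5>4; P3→Y gives 6>0]
(A,Q,Y): not NE [P1→B gives 8>4; P2→R gives 8>3]
(A,R,X): not NE [P1→D gives 8>5]
(A,R,Y): not NE [P3→X gives 2>0]
(A,S,X): not NE [P1→C gives 8>1; P2→R gives 5>4; P3→Y gives 7>6]
(A,S,Y): not NE [P1→D gives 7>1; P2→R gives 8>2]
(B,P,X): not NE [P2→S gives 9>8; P3→Y gives 1>0]
(B,P,Y): not NE [P1→C gives 8>0]
(B,Q,X): not NE [P1→D gives 5>1; P2→S gives 9>2; P3→Y gives 3>1]
(B,Q,Y): NE
(B,R,X): not NE [P1→D gives 8>0; P2→S gives 9>6]
(B,R,Y): not NE [P2→Q gives 4>0; P3→X gives 8>7]
(B,S,X): not NE [P1→C gives 8>2]
(B,S,Y): not NE [P1→D gives 7>1; P2→Q gives 4>3; P3→X gives 8>3]
(C,P,X): not NE [P1→B gives 7>6; P2→R gives 7>1]
(C,P,Y): not NE [P2→R gives 9>2; P3→X gives 9>7]
(C,Q,X): not NE [P1→D gives 5>3; P2→R gives 7>6]
(C,Q,Y): not NE [P1→B gives 8>5; P2→R gives 9>1; P3→X gives 9>7]
(C,R,X): not NE [P1→D gives 8>1]
(C,R,Y): not NE [P1→B gives 7>6; P3→X gives 3>1]
(C,S,X): not NE [P2→R gives 7>6]
(C,S,Y): not NE [P1→D gives 7>1; P2→R gives 9>0; P3→X gives 8>5]
(D,P,X): not NE [P1→B gives 7>4; P2→R gives 9>0]
(D,P,Y): not NE [P1→C gives 8>5; P3→X gives 7>1]
(D,Q,X): not NE [P3→Y gives 7>6]
(D,Q,Y): not NE [P1→B gives 8>7; P2→P gives 8>2]
(D,R,X): not NE [P3→Y gives 2>1]
(D,R,Y): not NE [P1→B gives 7>4; P2→P gives 8>6]
(D,S,X): not NE [P1→C gives 8>1; P2→R gives 9>0]
(D,S,Y): not NE [P2→P gives 8>3; P3→X gives 7>2]

PSNE = {(B,Q,Y)}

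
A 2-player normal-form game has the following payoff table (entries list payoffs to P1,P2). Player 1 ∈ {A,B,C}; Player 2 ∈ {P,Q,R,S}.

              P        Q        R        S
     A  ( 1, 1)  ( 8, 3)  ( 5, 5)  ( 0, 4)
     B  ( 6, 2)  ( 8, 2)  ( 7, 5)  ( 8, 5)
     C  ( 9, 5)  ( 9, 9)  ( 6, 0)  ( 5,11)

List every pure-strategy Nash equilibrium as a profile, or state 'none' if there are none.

(A,P): not NE [P1→C gives 9>1; P2→R gives 5>1]
(A,Q): not NE [P1→C gives 9>8; P2→R gives 5>3]
(A,R): not NE [P1→B gives 7>5]
(A,S): not NE [P1→B gives 8>0; P2→R gives 5>4]
(B,P): not NE [P1→C gives 9>6; P2→S gives 5>2]
(B,Q): not NE [P1→C gives 9>8; P2→S gives 5>2]
(B,R): NE
(B,S): NE
(C,P): not NE [P2→S gives 11>5]
(C,Q): not NE [P2→S gives 11>9]
(C,R): not NE [P1→B gives 7>6; P2→S gives 11>0]
(C,S): not NE [P1→B gives 8>5]

Nash profiles: (B,R), (B,S)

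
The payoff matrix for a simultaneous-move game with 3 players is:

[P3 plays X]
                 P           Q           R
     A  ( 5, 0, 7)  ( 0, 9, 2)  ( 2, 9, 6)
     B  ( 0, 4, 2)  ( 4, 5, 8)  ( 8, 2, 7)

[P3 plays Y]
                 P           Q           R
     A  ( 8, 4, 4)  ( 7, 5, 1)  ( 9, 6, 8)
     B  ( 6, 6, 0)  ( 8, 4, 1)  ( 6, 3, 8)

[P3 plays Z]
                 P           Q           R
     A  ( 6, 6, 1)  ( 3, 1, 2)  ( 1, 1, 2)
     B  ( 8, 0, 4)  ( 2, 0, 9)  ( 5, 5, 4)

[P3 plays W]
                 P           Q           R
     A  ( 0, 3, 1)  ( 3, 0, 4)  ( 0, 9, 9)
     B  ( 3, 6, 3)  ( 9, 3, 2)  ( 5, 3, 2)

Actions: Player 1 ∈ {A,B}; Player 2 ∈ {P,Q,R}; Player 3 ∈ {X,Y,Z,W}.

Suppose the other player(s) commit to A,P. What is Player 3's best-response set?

u_3(X vs A,P) = 7
u_3(Y vs A,P) = 4
u_3(Z vs A,P) = 1
u_3(W vs A,P) = 1
max payoff 7 at {X}

argmax u_3 = {X}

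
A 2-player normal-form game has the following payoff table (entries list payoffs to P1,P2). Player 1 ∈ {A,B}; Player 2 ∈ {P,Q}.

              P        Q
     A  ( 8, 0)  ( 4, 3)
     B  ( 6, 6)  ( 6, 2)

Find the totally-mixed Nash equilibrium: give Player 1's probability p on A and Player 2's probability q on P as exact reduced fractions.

P1 mixes 4/7 on A; P2 mixes 1/2 on P

P1 indiff ⇒ q·8+(1-q)·4 = q·6+(1-q)·6 ⇒ q(2) = (1-q)(2) ⇒ q = 1/2
P2 indiff ⇒ p·0+(1-p)·6 = p·3+(1-p)·2 ⇒ p(-3) = (1-p)(-4) ⇒ p = 4/7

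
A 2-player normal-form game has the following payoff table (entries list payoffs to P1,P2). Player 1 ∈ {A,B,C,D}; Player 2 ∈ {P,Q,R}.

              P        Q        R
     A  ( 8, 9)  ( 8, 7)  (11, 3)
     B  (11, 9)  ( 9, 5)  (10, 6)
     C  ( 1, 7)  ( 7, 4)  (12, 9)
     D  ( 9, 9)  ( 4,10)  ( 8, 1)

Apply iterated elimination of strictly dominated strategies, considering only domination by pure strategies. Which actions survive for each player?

Survivors P1:{A,B,C} P2:{P,R}

P1 drop D (B beats it: P:11>9 Q:9>4 R:10>8)
P2 drop Q (P beats it: A:9>7 B:9>5 C:7>4)
P1→{A,B,C} P2→{P,R}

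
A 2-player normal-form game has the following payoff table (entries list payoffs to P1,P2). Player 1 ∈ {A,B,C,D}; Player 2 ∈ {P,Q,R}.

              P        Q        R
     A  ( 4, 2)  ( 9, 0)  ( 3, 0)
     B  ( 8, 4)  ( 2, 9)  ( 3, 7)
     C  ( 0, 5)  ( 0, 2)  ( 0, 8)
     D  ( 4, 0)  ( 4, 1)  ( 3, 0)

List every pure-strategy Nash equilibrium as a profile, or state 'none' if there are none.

PSNE: ∅

(A,P): not NE [P1→B gives 8>4]
(A,Q): not NE [P2→P gives 2>0]
(A,R): not NE [P2→P gives 2>0]
(B,P): not NE [P2→Q gives 9>4]
(B,Q): not NE [P1→A gives 9>2]
(B,R): not NE [P2→Q gives 9>7]
(C,P): not NE [P1→B gives 8>0; P2→R gives 8>5]
(C,Q): not NE [P1→A gives 9>0; P2→R gives 8>2]
(C,R): not NE [P1→D gives 3>0]
(D,P): not NE [P1→B gives 8>4; P2→Q gives 1>0]
(D,Q): not NE [P1→A gives 9>4]
(D,R): not NE [P2→Q gives 1>0]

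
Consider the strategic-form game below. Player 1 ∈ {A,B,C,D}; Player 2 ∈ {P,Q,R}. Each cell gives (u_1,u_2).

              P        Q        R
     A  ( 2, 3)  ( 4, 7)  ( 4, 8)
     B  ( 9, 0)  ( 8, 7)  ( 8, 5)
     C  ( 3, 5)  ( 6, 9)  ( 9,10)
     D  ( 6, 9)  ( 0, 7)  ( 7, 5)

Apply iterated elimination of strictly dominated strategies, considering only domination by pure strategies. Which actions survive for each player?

P1 drop A (B beats it: P:9>2 Q:8>4 R:8>4)
P1 drop D (B beats it: P:9>6 Q:8>0 R:8>7)
P2 drop P (Q beats it: B:7>0 C:9>5)
P1→{B,C} P2→{Q,R}

Survivors P1:{B,C} P2:{Q,R}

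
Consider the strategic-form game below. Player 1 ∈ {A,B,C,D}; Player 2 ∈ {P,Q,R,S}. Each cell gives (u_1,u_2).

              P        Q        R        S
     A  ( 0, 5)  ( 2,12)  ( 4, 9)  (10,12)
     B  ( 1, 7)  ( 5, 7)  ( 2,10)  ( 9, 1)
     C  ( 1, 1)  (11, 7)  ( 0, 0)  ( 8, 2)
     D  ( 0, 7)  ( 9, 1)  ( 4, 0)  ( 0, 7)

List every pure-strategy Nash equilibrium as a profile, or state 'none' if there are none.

(A,P): not NE [P1→C gives 1>0; P2→S gives 12>5]
(A,Q): not NE [P1→C gives 11>2]
(A,R): not NE [P2→S gives 12>9]
(A,S): NE
(B,P): not NE [P2→R gives 10>7]
(B,Q): not NE [P1→C gives 11>5; P2→R gives 10>7]
(B,R): not NE [P1→D gives 4>2]
(B,S): not NE [P1→A gives 10>9; P2→R gives 10>1]
(C,P): not NE [P2→Q gives 7>1]
(C,Q): NE
(C,R): not NE [P1→D gives 4>0; P2→Q gives 7>0]
(C,S): not NE [P1→A gives 10>8; P2→Q gives 7>2]
(D,P): not NE [P1→C gives 1>0]
(D,Q): not NE [P1→C gives 11>9; P2→S gives 7>1]
(D,R): not NE [P2→S gives 7>0]
(D,S): not NE [P1→A gives 10>0]

NE set: (A,S), (C,Q)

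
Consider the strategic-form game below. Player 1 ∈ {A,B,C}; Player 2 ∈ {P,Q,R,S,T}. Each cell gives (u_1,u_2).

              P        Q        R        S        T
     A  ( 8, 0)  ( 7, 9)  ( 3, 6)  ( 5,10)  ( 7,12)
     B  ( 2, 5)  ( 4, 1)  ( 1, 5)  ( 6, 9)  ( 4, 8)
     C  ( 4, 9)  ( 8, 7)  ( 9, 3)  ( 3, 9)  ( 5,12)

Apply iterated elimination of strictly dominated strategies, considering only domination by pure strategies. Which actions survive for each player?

Survivors P1:{A,B} P2:{S,T}

P2 drop P (T beats it: A:12>0 B:8>5 C:12>9)
P2 drop Q (S beats it: A:10>9 B:9>1 C:9>7)
P2 drop R (S beats it: A:10>6 B:9>5 C:9>3)
P1 drop C (A beats it: S:5>3 T:7>5)
P1→{A,B} P2→{S,T}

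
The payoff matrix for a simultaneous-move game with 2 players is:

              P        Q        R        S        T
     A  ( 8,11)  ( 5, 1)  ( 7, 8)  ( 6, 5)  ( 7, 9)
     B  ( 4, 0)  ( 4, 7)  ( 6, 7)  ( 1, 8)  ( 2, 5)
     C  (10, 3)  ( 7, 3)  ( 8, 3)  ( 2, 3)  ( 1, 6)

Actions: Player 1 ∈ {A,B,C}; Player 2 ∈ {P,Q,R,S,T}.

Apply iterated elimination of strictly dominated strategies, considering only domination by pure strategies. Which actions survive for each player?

IESDS → P1:{A,C} P2:{P,T}

P1 drop B (A beats it: P:8>4 Q:5>4 R:7>6 S:6>1 T:7>2)
P2 drop Q (T beats it: A:9>1 C:6>3)
P2 drop R (T beats it: A:9>8 C:6>3)
P2 drop S (T beats it: A:9>5 C:6>3)
P1→{A,C} P2→{P,T}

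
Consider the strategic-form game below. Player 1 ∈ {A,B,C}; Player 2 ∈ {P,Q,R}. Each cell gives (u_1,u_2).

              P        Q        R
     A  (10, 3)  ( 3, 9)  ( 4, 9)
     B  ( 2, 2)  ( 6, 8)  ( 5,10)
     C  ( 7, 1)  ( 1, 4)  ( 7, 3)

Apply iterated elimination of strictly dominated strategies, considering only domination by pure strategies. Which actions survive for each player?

P2 drop P (Q beats it: A:9>3 B:8>2 C:4>1)
P1 drop A (B beats it: Q:6>3 R:5>4)
P1→{B,C} P2→{Q,R}

IESDS → P1:{B,C} P2:{Q,R}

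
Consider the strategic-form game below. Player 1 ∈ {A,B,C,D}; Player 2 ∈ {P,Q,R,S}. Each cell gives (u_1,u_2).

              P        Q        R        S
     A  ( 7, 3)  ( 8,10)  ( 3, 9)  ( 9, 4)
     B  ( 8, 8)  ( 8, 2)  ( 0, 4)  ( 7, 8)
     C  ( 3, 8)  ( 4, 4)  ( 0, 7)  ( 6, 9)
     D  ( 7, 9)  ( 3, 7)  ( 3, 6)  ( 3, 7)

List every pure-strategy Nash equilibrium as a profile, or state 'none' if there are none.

(A,P): not NE [P1→B gives 8>7; P2→Q gives 10>3]
(A,Q): NE
(A,R): not NE [P2→Q gives 10>9]
(A,S): not NE [P2→Q gives 10>4]
(B,P): NE
(B,Q): not NE [P2→S gives 8>2]
(B,R): not NE [P1→D gives 3>0; P2→S gives 8>4]
(B,S): not NE [P1→A gives 9>7]
(C,P): not NE [P1→B gives 8>3; P2→S gives 9>8]
(C,Q): not NE [P1→B gives 8>4; P2→S gives 9>4]
(C,R): not NE [P1→D gives 3>0; P2→S gives 9>7]
(C,S): not NE [P1→A gives 9>6]
(D,P): not NE [P1→B gives 8>7]
(D,Q): not NE [P1→B gives 8>3; P2→P gives 9>7]
(D,R): not NE [P2→P gives 9>6]
(D,S): not NE [P1→A gives 9>3; P2→P gives 9>7]

Nash profiles: (A,Q), (B,P)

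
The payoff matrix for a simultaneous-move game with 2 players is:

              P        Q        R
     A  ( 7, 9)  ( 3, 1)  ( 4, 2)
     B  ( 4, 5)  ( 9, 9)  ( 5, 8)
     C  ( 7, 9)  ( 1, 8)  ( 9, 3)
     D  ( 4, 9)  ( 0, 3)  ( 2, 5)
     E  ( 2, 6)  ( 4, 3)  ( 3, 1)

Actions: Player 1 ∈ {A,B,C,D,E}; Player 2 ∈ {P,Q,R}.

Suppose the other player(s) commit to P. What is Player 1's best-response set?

BR_1 = {A,C}

u_1(A vs P) = 7
u_1(B vs P) = 4
u_1(C vs P) = 7
u_1(D vs P) = 4
u_1(E vs P) = 2
max payoff 7 at {A,C}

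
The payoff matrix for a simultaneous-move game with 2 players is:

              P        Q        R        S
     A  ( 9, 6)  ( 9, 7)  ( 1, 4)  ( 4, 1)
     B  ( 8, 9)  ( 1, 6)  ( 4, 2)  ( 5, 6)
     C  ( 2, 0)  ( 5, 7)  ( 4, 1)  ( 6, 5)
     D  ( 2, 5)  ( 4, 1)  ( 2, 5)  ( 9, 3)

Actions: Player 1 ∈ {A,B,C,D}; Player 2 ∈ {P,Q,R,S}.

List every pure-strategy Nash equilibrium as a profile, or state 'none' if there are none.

(A,P): not NE [P2→Q gives 7>6]
(A,Q): NE
(A,R): not NE [P1→C gives 4>1; P2→Q gives 7>4]
(A,S): not NE [P1→D gives 9>4; P2→Q gives 7>1]
(B,P): not NE [P1→A gives 9>8]
(B,Q): not NE [P1→A gives 9>1; P2→P gives 9>6]
(B,R): not NE [P2→P gives 9>2]
(B,S): not NE [P1→D gives 9>5; P2→P gives 9>6]
(C,P): not NE [P1→A gives 9>2; P2→Q gives 7>0]
(C,Q): not NE [P1→A gives 9>5]
(C,R): not NE [P2→Q gives 7>1]
(C,S): not NE [P1→D gives 9>6; P2→Q gives 7>5]
(D,P): not NE [P1→A gives 9>2]
(D,Q): not NE [P1→A gives 9>4; P2→R gives 5>1]
(D,R): not NE [P1→C gives 4>2]
(D,S): not NE [P2→R gives 5>3]

PSNE = {(A,Q)}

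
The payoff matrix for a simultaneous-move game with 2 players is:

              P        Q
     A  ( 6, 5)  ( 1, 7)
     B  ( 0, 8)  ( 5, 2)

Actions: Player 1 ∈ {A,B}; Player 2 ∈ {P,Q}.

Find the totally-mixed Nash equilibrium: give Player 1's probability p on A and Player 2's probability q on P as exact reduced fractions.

P1 indiff ⇒ q·6+(1-q)·1 = q·0+(1-q)·5 ⇒ q(6) = (1-q)(4) ⇒ q = 2/5
P2 indiff ⇒ p·5+(1-p)·8 = p·7+(1-p)·2 ⇒ p(-2) = (1-p)(-6) ⇒ p = 3/4

(p,q) = (3/4, 2/5)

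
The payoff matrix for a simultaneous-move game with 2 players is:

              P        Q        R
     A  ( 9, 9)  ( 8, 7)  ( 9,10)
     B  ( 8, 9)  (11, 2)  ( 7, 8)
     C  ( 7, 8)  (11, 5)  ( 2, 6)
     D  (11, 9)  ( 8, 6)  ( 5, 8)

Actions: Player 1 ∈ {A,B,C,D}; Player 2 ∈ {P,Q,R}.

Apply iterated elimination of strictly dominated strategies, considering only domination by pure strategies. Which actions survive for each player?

P2 drop Q (P beats it: A:9>7 B:9>2 C:8>5 D:9>6)
P1 drop B (A beats it: P:9>8 R:9>7)
P1 drop C (A beats it: P:9>7 R:9>2)
P1→{A,D} P2→{P,R}

Remaining: P1:{A,D} P2:{P,R}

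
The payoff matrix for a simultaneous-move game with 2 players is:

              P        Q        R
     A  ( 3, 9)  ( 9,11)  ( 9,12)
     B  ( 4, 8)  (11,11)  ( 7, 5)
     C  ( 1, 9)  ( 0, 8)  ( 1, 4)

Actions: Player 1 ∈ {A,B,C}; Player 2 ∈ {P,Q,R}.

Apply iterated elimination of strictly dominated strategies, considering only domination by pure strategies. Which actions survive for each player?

P1 drop C (A beats it: P:3>1 Q:9>0 R:9>1)
P2 drop P (Q beats it: A:11>9 B:11>8)
P1→{A,B} P2→{Q,R}

IESDS → P1:{A,B} P2:{Q,R}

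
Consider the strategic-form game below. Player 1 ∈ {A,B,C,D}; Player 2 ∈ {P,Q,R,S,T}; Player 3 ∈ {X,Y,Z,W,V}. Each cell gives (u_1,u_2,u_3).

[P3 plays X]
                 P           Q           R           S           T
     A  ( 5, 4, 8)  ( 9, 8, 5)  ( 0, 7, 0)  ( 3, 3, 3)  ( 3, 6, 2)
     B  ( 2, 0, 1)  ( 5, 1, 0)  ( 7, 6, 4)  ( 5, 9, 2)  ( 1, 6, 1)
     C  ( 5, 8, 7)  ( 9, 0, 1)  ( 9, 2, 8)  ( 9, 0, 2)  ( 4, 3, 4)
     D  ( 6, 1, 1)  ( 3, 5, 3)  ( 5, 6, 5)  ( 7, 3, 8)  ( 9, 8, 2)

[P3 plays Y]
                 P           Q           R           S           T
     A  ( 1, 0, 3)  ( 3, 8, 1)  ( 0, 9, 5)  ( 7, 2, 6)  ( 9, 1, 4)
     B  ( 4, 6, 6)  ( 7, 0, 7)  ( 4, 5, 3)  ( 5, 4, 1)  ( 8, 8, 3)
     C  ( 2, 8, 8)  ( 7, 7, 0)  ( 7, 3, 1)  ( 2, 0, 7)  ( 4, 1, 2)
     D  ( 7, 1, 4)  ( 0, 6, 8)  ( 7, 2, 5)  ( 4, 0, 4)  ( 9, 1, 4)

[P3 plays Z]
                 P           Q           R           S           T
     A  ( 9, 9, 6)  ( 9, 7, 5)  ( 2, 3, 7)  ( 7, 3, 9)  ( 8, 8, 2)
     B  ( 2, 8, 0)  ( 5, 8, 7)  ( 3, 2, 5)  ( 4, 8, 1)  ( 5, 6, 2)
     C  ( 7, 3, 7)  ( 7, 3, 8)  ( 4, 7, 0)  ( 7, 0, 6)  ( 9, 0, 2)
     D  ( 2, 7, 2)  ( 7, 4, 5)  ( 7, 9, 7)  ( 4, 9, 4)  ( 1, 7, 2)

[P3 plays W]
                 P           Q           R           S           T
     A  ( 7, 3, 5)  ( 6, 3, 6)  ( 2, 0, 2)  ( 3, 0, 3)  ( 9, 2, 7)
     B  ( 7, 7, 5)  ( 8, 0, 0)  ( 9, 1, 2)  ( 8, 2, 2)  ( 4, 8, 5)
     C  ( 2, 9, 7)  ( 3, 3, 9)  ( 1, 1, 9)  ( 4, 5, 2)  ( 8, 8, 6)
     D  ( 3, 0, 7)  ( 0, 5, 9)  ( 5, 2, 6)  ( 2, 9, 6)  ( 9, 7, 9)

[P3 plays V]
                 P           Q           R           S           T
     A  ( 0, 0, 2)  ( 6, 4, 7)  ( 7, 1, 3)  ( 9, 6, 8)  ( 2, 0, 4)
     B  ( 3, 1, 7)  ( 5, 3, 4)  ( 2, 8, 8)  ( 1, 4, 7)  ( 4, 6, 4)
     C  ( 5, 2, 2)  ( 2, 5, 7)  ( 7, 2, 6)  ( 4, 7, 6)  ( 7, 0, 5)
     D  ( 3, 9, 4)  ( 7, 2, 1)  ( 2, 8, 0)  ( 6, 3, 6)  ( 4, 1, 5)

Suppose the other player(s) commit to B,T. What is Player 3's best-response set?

u_3(X vs B,T) = 1
u_3(Y vs B,T) = 3
u_3(Z vs B,T) = 2
u_3(W vs B,T) = 5
u_3(V vs B,T) = 4
max payoff 5 at {W}

argmax u_3 = {W}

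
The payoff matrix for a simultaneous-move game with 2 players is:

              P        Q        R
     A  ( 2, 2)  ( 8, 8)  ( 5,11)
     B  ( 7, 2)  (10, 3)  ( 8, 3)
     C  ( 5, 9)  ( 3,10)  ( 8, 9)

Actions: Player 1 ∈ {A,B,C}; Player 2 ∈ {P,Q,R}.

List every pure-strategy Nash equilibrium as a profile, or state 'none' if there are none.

Nash profiles: (B,Q), (B,R)

(A,P): not NE [P1→B gives 7>2; P2→R gives 11>2]
(A,Q): not NE [P1→B gives 10>8; P2→R gives 11>8]
(A,R): not NE [P1→C gives 8>5]
(B,P): not NE [P2→R gives 3>2]
(B,Q): NE
(B,R): NE
(C,P): not NE [P1→B gives 7>5; P2→Q gives 10>9]
(C,Q): not NE [P1→B gives 10>3]
(C,R): not NE [P2→Q gives 10>9]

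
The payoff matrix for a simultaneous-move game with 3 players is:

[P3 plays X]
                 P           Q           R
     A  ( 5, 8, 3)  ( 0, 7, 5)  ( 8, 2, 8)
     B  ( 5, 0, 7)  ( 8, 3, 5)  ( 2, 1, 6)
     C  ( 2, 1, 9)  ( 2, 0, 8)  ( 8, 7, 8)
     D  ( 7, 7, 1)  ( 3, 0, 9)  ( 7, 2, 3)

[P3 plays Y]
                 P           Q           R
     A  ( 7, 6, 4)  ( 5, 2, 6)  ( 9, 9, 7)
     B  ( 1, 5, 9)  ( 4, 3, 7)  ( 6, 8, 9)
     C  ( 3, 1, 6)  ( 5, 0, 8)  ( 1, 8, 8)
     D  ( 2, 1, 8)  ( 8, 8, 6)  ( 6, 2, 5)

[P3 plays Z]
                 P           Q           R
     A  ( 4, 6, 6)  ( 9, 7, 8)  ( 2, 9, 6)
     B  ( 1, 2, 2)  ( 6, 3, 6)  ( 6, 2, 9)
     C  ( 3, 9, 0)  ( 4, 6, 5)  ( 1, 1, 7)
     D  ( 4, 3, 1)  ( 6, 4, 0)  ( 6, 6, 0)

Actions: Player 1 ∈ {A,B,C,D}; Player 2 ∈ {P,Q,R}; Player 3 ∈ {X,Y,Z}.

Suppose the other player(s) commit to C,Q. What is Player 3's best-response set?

argmax u_3 = {X,Y}

u_3(X vs C,Q) = 8
u_3(Y vs C,Q) = 8
u_3(Z vs C,Q) = 5
max payoff 8 at {X,Y}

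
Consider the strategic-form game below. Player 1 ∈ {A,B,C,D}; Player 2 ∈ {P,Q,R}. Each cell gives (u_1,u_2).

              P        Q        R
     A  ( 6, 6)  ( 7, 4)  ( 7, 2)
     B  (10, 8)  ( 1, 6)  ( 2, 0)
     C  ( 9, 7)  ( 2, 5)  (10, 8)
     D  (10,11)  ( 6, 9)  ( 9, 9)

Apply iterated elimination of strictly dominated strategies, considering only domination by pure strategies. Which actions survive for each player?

P2 drop Q (P beats it: A:6>4 B:8>6 C:7>5 D:11>9)
P1 drop A (C beats it: P:9>6 R:10>7)
P1→{B,C,D} P2→{P,R}

IESDS → P1:{B,C,D} P2:{P,R}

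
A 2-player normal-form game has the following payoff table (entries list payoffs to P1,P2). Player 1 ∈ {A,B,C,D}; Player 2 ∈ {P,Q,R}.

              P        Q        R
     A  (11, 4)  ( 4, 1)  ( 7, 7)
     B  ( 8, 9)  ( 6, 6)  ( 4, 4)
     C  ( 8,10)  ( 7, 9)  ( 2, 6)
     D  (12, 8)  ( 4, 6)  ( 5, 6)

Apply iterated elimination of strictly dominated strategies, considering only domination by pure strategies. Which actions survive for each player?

P2 drop Q (P beats it: A:4>1 B:9>6 C:10>9 D:8>6)
P1 drop B (A beats it: P:11>8 R:7>4)
P1 drop C (A beats it: P:11>8 R:7>2)
P1→{A,D} P2→{P,R}

Survivors P1:{A,D} P2:{P,R}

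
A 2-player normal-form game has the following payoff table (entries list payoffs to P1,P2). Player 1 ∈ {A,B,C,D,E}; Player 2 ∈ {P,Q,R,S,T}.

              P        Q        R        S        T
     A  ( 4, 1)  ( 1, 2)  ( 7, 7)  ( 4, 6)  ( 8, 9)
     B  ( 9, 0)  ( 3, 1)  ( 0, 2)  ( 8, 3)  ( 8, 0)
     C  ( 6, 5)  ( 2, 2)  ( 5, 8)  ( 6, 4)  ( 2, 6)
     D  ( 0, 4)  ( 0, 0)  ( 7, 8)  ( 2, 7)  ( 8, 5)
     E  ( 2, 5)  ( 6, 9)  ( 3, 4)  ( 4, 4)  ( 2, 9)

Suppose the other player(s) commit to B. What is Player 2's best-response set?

u_2(P vs B) = 0
u_2(Q vs B) = 1
u_2(R vs B) = 2
u_2(S vs B) = 3
u_2(T vs B) = 0
max payoff 3 at {S}

BR_2 = {S}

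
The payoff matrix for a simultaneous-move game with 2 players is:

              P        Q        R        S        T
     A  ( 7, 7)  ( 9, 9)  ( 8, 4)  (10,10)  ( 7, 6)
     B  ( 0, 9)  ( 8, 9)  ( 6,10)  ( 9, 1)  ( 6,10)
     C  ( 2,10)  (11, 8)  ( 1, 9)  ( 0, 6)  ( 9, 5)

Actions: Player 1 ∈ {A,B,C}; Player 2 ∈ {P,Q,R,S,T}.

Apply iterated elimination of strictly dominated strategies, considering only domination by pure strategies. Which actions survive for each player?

Survivors P1:{A,C} P2:{P,Q,S}

P1 drop B (A beats it: P:7>0 Q:9>8 R:8>6 S:10>9 T:7>6)
P2 drop R (P beats it: A:7>4 C:10>9)
P2 drop T (P beats it: A:7>6 C:10>5)
P1→{A,C} P2→{P,Q,S}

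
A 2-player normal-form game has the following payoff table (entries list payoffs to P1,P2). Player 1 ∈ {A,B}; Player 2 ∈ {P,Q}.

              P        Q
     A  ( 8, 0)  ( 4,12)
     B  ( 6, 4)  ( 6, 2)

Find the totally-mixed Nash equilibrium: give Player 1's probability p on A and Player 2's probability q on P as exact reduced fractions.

P1 indiff ⇒ q·8+(1-q)·4 = q·6+(1-q)·6 ⇒ q(2) = (1-q)(2) ⇒ q = 1/2
P2 indiff ⇒ p·0+(1-p)·4 = p·12+(1-p)·2 ⇒ p(-12) = (1-p)(-2) ⇒ p = 1/7

(p,q) = (1/7, 1/2)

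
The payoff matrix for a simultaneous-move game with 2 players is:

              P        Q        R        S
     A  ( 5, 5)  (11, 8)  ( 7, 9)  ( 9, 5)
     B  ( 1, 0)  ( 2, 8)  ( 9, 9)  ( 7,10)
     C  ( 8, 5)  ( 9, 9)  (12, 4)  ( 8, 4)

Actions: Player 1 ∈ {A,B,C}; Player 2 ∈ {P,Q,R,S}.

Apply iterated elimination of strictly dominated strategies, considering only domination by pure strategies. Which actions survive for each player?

Remaining: P1:{A,C} P2:{Q,R}

P1 drop B (C beats it: P:8>1 Q:9>2 R:12>9 S:8>7)
P2 drop P (Q beats it: A:8>5 C:9>5)
P2 drop S (Q beats it: A:8>5 C:9>4)
P1→{A,C} P2→{Q,R}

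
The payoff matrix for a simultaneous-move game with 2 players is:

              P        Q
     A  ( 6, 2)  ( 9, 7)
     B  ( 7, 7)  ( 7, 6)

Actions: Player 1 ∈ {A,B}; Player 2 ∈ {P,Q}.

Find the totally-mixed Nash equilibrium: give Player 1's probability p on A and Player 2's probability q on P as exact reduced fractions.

P1 indiff ⇒ q·6+(1-q)·9 = q·7+(1-q)·7 ⇒ q(-1) = (1-q)(-2) ⇒ q = 2/3
P2 indiff ⇒ p·2+(1-p)·7 = p·7+(1-p)·6 ⇒ p(-5) = (1-p)(-1) ⇒ p = 1/6

P1 mixes 1/6 on A; P2 mixes 2/3 on P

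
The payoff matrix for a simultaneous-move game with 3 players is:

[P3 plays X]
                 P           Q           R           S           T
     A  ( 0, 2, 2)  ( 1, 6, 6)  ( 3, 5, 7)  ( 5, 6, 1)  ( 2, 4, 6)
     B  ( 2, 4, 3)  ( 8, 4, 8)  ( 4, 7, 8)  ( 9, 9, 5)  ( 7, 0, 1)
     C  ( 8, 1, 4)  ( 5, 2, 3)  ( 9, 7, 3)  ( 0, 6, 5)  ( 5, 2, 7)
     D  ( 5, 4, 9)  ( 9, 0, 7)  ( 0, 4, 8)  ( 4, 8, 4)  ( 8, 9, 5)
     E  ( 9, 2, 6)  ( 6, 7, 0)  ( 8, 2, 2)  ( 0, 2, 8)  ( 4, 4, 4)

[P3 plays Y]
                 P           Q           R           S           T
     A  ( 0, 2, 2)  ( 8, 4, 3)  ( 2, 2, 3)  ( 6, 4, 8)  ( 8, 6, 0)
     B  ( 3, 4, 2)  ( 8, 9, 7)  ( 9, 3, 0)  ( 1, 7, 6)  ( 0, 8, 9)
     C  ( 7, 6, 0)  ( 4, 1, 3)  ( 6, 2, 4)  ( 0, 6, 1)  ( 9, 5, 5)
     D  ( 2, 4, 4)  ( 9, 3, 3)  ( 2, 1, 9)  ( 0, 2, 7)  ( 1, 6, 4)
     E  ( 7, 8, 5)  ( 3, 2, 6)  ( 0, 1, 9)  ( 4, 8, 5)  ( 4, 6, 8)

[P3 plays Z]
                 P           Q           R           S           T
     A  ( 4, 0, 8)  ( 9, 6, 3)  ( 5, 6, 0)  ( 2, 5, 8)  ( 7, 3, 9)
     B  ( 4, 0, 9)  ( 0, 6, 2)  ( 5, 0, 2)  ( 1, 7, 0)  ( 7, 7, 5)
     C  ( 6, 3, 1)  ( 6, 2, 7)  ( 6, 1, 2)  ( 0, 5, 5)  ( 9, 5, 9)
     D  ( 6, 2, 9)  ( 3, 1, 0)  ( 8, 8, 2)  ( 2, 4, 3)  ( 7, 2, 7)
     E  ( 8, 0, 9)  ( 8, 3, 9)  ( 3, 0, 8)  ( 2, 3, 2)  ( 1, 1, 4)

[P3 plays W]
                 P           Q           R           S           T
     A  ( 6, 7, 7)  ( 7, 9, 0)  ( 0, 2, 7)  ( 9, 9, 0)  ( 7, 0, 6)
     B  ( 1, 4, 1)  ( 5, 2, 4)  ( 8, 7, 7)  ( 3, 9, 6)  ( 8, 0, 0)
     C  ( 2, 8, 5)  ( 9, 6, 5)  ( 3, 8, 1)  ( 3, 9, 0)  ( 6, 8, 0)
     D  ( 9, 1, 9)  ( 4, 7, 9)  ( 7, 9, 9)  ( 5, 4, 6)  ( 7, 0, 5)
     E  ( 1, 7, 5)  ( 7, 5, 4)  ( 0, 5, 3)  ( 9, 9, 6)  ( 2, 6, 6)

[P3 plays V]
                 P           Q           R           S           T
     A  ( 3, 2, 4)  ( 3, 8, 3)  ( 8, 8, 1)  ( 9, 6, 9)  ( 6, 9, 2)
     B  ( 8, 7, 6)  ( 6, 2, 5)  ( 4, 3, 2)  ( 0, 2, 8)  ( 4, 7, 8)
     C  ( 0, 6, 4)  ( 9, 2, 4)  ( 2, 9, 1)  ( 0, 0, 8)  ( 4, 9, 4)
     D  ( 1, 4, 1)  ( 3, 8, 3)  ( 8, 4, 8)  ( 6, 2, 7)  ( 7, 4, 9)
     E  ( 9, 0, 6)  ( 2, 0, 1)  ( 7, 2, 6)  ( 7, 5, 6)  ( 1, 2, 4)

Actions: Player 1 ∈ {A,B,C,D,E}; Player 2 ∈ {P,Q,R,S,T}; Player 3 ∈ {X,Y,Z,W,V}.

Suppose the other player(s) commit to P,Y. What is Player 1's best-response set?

u_1(A vs P,Y) = 0
u_1(B vs P,Y) = 3
u_1(C vs P,Y) = 7
u_1(D vs P,Y) = 2
u_1(E vs P,Y) = 7
max payoff 7 at {C,E}

BR_1 = {C,E}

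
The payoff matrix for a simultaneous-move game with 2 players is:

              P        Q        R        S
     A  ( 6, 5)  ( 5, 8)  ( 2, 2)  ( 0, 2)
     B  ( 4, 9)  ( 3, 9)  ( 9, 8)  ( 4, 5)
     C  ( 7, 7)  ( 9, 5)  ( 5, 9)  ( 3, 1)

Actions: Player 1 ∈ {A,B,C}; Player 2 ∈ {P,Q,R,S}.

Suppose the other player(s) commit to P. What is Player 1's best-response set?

u_1(A vs P) = 6
u_1(B vs P) = 4
u_1(C vs P) = 7
max payoff 7 at {C}

BR_1 = {C}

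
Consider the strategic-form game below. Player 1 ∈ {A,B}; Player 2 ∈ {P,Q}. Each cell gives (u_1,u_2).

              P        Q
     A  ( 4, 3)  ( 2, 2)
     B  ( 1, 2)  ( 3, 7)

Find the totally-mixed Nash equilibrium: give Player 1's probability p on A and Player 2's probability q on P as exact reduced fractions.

P1 mixes 5/6 on A; P2 mixes 1/4 on P

P1 indiff ⇒ q·4+(1-q)·2 = q·1+(1-q)·3 ⇒ q(3) = (1-q)(1) ⇒ q = 1/4
P2 indiff ⇒ p·3+(1-p)·2 = p·2+(1-p)·7 ⇒ p(1) = (1-p)(5) ⇒ p = 5/6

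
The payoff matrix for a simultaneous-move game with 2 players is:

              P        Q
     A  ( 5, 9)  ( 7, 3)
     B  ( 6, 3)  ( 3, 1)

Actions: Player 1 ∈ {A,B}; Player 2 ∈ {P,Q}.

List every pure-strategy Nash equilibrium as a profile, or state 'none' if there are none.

NE set: (B,P)

(A,P): not NE [P1→B gives 6>5]
(A,Q): not NE [P2→P gives 9>3]
(B,P): NE
(B,Q): not NE [P1→A gives 7>3; P2→P gives 3>1]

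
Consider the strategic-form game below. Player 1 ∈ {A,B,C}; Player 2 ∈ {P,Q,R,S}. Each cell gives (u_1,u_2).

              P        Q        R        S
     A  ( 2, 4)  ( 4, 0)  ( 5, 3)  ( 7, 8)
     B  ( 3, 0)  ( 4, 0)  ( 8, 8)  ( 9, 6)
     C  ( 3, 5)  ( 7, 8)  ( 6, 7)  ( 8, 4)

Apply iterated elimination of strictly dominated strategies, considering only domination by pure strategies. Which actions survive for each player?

P1 drop A (C beats it: P:3>2 Q:7>4 R:6>5 S:8>7)
P2 drop P (R beats it: B:8>0 C:7>5)
P2 drop S (R beats it: B:8>6 C:7>4)
P1→{B,C} P2→{Q,R}

Remaining: P1:{B,C} P2:{Q,R}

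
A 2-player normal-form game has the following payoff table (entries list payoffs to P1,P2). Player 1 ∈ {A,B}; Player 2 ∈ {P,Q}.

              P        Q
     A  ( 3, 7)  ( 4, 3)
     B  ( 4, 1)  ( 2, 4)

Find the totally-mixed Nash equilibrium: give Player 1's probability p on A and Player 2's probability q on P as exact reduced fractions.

P1 indiff ⇒ q·3+(1-q)·4 = q·4+(1-q)·2 ⇒ q(-1) = (1-q)(-2) ⇒ q = 2/3
P2 indiff ⇒ p·7+(1-p)·1 = p·3+(1-p)·4 ⇒ p(4) = (1-p)(3) ⇒ p = 3/7

(p,q) = (3/7, 2/3)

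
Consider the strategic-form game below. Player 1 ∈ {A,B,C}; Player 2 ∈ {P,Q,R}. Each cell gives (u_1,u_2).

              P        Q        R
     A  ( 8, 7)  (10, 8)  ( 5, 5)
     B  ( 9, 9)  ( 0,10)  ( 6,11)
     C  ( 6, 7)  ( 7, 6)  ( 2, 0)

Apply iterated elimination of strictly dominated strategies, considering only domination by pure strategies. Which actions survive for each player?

IESDS → P1:{A,B} P2:{Q,R}

P1 drop C (A beats it: P:8>6 Q:10>7 R:5>2)
P2 drop P (Q beats it: A:8>7 B:10>9)
P1→{A,B} P2→{Q,R}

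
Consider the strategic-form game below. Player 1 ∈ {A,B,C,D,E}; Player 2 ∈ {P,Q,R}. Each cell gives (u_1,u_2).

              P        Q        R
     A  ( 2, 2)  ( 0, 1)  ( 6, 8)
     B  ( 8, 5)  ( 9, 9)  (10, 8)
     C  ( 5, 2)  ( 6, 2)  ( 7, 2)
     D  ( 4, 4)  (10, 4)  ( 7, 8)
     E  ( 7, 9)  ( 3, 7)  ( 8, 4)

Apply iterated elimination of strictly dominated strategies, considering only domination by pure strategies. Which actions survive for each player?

Survivors P1:{B,D} P2:{Q,R}

P1 drop A (B beats it: P:8>2 Q:9>0 R:10>6)
P1 drop C (B beats it: P:8>5 Q:9>6 R:10>7)
P1 drop E (B beats it: P:8>7 Q:9>3 R:10>8)
P2 drop P (R beats it: B:8>5 D:8>4)
P1→{B,D} P2→{Q,R}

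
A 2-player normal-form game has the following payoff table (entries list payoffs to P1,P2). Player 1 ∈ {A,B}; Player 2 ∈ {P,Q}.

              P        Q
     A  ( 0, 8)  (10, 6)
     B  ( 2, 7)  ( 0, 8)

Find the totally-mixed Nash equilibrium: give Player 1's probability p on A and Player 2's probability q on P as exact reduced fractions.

P1 indiff ⇒ q·0+(1-q)·10 = q·2+(1-q)·0 ⇒ q(-2) = (1-q)(-10) ⇒ q = 5/6
P2 indiff ⇒ p·8+(1-p)·7 = p·6+(1-p)·8 ⇒ p(2) = (1-p)(1) ⇒ p = 1/3

(p,q) = (1/3, 5/6)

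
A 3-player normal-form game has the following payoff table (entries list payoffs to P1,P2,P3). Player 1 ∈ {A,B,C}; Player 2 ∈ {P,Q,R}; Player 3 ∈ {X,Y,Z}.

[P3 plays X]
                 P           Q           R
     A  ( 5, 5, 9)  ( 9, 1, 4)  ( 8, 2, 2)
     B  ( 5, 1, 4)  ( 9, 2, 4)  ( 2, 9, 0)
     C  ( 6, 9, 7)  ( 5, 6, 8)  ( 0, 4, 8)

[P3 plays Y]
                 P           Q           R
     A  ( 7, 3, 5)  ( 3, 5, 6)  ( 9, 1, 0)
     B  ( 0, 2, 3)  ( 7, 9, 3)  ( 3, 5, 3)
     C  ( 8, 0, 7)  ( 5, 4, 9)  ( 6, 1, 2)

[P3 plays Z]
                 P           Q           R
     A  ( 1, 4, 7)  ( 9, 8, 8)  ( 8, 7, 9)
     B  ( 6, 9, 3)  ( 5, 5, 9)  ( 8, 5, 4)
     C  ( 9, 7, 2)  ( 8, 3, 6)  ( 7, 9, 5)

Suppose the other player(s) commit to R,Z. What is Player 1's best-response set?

P1 best: {A,B}

u_1(A vs R,Z) = 8
u_1(B vs R,Z) = 8
u_1(C vs R,Z) = 7
max payoff 8 at {A,B}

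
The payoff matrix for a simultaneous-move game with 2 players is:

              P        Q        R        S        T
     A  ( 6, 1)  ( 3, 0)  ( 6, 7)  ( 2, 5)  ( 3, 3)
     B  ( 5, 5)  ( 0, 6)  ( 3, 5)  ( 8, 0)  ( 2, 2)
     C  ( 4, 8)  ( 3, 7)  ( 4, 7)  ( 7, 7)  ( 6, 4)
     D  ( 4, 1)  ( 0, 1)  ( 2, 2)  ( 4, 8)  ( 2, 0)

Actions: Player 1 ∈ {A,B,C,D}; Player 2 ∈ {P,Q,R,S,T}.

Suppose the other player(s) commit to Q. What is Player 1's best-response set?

P1 best: {A,C}

u_1(A vs Q) = 3
u_1(B vs Q) = 0
u_1(C vs Q) = 3
u_1(D vs Q) = 0
max payoff 3 at {A,C}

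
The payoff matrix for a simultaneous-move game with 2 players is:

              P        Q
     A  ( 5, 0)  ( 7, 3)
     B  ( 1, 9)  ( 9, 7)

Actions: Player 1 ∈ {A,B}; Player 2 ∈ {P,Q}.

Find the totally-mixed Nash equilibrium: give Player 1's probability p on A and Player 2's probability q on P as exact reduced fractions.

P1 indiff ⇒ q·5+(1-q)·7 = q·1+(1-q)·9 ⇒ q(4) = (1-q)(2) ⇒ q = 1/3
P2 indiff ⇒ p·0+(1-p)·9 = p·3+(1-p)·7 ⇒ p(-3) = (1-p)(-2) ⇒ p = 2/5

p=2/5, q=1/3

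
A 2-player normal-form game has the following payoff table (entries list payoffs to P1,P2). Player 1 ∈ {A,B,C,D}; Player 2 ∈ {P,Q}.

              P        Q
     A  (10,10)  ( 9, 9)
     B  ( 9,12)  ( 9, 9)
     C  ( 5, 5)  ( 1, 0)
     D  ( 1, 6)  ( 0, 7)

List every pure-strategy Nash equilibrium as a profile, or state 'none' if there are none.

(A,P): NE
(A,Q): not NE [P2→P gives 10>9]
(B,P): not NE [P1→A gives 10>9]
(B,Q): not NE [P2→P gives 12>9]
(C,P): not NE [P1→A gives 10>5]
(C,Q): not NE [P1→B gives 9>1; P2→P gives 5>0]
(D,P): not NE [P1→A gives 10>1; P2→Q gives 7>6]
(D,Q): not NE [P1→B gives 9>0]

NE set: (A,P)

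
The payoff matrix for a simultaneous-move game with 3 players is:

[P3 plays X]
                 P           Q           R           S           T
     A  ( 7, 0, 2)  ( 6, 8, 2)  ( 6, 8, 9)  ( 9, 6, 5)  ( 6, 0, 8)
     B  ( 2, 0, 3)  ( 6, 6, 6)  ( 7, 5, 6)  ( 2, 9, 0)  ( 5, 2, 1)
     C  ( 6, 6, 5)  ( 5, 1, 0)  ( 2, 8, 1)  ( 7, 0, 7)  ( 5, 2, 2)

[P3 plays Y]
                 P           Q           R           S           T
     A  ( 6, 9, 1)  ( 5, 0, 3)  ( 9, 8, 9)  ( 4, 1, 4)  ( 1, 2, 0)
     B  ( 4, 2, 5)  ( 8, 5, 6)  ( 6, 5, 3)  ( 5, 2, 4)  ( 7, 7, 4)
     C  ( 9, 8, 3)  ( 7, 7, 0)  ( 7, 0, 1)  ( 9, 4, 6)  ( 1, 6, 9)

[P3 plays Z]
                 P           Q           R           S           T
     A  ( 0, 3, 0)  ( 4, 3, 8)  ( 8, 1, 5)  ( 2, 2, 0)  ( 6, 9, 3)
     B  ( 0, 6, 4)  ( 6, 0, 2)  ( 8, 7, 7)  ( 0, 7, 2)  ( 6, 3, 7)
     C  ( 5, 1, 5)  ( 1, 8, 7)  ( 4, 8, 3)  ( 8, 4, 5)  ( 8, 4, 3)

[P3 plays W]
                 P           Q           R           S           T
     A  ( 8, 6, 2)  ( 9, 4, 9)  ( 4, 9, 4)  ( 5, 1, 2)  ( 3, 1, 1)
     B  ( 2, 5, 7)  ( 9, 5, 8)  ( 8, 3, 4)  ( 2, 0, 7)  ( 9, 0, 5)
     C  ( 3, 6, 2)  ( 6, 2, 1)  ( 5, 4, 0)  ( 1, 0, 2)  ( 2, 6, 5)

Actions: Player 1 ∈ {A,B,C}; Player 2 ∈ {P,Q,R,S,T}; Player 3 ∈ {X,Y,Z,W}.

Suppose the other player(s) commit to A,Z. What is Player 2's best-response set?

P2 best: {T}

u_2(P vs A,Z) = 3
u_2(Q vs A,Z) = 3
u_2(R vs A,Z) = 1
u_2(S vs A,Z) = 2
u_2(T vs A,Z) = 9
max payoff 9 at {T}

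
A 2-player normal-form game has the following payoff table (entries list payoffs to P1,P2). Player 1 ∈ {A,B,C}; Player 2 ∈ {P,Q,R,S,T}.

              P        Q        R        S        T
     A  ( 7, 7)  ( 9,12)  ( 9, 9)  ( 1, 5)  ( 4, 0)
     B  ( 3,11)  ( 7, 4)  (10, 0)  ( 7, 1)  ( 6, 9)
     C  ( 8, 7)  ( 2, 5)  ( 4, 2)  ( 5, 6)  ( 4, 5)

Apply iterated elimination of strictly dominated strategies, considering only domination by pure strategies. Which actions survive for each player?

P2 drop R (Q beats it: A:12>9 B:4>0 C:5>2)
P2 drop S (P beats it: A:7>5 B:11>1 C:7>6)
P2 drop T (P beats it: A:7>0 B:11>9 C:7>5)
P1 drop B (A beats it: P:7>3 Q:9>7)
P1→{A,C} P2→{P,Q}

IESDS → P1:{A,C} P2:{P,Q}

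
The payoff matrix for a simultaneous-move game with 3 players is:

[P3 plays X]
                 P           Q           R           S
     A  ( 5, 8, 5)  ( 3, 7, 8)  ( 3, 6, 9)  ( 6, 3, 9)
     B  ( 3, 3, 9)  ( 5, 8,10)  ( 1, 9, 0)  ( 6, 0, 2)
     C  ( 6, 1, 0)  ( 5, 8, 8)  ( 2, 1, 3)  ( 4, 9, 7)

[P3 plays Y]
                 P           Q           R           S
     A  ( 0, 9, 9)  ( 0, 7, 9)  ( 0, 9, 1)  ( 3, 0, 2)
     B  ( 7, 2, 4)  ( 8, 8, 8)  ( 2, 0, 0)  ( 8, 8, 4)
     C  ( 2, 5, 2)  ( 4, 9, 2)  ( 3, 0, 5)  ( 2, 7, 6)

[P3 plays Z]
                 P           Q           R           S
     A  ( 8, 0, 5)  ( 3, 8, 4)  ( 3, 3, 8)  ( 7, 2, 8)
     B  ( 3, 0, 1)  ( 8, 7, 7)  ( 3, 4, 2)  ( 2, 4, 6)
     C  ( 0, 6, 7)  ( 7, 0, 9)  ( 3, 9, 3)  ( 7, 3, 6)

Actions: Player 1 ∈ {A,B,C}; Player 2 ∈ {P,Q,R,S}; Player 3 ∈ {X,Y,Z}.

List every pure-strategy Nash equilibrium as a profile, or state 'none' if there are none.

No pure NE.

(A,P,X): not NE [P1→C gives 6>5; P3→Y gives 9>5]
(A,P,Y): not NE [P1→B gives 7>0]
(A,P,Z): not NE [P2→Q gives 8>0; P3→Y gives 9>5]
(A,Q,X): not NE [P1→C gives 5>3; P2→P gives 8>7; P3→Y gives 9>8]
(A,Q,Y): not NE [P1→B gives 8>0; P2→R gives 9>7]
(A,Q,Z): not NE [P1→B gives 8>3; P3→Y gives 9>4]
(A,R,X): not NE [P2→P gives 8>6]
(A,R,Y): not NE [P1→C gives 3>0; P3→X gives 9>1]
(A,R,Z): not NE [P2→Q gives 8>3; P3→X gives 9>8]
(A,S,X): not NE [P2→P gives 8>3]
(A,S,Y): not NE [P1→B gives 8>3; P2→R gives 9>0; P3→X gives 9>2]
(A,S,Z): not NE [P2→Q gives 8>2; P3→X gives 9>8]
(B,P,X): not NE [P1→C gives 6>3; P2→R gives 9>3]
(B,P,Y): not NE [P2→S gives 8>2; P3→X gives 9>4]
(B,P,Z): not NE [P1→A gives 8>3; P2→Q gives 7>0; P3→X gives 9>1]
(B,Q,X): not NE [P2→R gives 9>8]
(B,Q,Y): not NE [P3→X gives 10>8]
(B,Q,Z): not NE [P3→X gives 10>7]
(B,R,X): not NE [P1→A gives 3>1; P3→Z gives 2>0]
(B,R,Y): not NE [P1→C gives 3>2; P2→S gives 8>0; P3→Z gives 2>0]
(B,R,Z): not NE [P2→Q gives 7>4]
(B,S,X): not NE [P2→R gives 9>0; P3→Z gives 6>2]
(B,S,Y): not NE [P3→Z gives 6>4]
(B,S,Z): not NE [P1→C gives 7>2; P2→Q gives 7>4]
(C,P,X): not NE [P2→S gives 9>1; P3→Z gives 7>0]
(C,P,Y): not NE [P1→B gives 7>2; P2→Q gives 9>5; P3→Z gives 7>2]
(C,P,Z): not NE [P1→A gives 8>0; P2→R gives 9>6]
(C,Q,X): not NE [P2→S gives 9>8; P3→Z gives 9>8]
(C,Q,Y): not NE [P1→B gives 8>4; P3→Z gives 9>2]
(C,Q,Z): not NE [P1→B gives 8>7; P2→R gives 9>0]
(C,R,X): not NE [P1→A gives 3>2; P2→S gives 9>1; P3→Y gives 5>3]
(C,R,Y): not NE [P2→Q gives 9>0]
(C,R,Z): not NE [P3→Y gives 5>3]
(C,S,X): not NE [P1→B gives 6>4]
(C,S,Y): not NE [P1→B gives 8>2; P2→Q gives 9>7; P3→X gives 7>6]
(C,S,Z): not NE [P2→R gives 9>3; P3→X gives 7>6]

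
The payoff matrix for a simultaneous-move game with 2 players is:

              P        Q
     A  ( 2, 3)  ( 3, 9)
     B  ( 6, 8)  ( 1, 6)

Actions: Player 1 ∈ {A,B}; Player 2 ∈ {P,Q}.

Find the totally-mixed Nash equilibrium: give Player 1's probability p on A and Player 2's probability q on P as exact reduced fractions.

P1 indiff ⇒ q·2+(1-q)·3 = q·6+(1-q)·1 ⇒ q(-4) = (1-q)(-2) ⇒ q = 1/3
P2 indiff ⇒ p·3+(1-p)·8 = p·9+(1-p)·6 ⇒ p(-6) = (1-p)(-2) ⇒ p = 1/4

(p,q) = (1/4, 1/3)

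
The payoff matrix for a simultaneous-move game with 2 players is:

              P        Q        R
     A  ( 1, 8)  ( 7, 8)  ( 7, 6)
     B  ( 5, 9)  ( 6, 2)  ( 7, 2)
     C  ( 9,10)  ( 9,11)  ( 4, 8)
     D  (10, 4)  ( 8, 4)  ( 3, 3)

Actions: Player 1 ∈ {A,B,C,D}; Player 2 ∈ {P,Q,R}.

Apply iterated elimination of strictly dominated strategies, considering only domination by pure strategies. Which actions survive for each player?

Remaining: P1:{C,D} P2:{P,Q}

P2 drop R (P beats it: A:8>6 B:9>2 C:10>8 D:4>3)
P1 drop A (C beats it: P:9>1 Q:9>7)
P1 drop B (C beats it: P:9>5 Q:9>6)
P1→{C,D} P2→{P,Q}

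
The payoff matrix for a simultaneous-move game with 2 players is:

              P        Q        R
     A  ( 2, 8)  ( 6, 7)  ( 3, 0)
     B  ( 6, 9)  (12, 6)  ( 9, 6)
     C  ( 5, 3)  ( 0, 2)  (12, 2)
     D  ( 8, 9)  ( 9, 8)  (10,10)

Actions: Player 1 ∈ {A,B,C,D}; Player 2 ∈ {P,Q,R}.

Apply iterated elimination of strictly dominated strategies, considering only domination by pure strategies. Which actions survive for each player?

P1 drop A (B beats it: P:6>2 Q:12>6 R:9>3)
P2 drop Q (P beats it: B:9>6 C:3>2 D:9>8)
P1 drop B (D beats it: P:8>6 R:10>9)
P1→{C,D} P2→{P,R}

Survivors P1:{C,D} P2:{P,R}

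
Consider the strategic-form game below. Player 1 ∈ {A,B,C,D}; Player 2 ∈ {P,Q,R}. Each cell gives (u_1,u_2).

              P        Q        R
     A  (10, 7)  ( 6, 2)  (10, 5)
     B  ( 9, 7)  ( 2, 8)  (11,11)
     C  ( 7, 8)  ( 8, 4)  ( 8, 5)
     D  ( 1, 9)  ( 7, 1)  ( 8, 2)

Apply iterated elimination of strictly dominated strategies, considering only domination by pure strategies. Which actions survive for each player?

P2 drop Q (R beats it: A:5>2 B:11>8 C:5>4 D:2>1)
P1 drop C (A beats it: P:10>7 R:10>8)
P1 drop D (A beats it: P:10>1 R:10>8)
P1→{A,B} P2→{P,R}

Remaining: P1:{A,B} P2:{P,R}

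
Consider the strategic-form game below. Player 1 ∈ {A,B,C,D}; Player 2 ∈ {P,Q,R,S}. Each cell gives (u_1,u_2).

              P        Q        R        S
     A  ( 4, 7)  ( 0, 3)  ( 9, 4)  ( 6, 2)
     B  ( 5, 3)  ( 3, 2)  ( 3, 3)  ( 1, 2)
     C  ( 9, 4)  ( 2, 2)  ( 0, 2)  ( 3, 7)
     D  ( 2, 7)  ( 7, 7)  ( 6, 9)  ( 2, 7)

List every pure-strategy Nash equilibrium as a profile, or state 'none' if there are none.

No pure NE.

(A,P): not NE [P1→C gives 9>4]
(A,Q): not NE [P1→D gives 7>0; P2→P gives 7>3]
(A,R): not NE [P2→P gives 7>4]
(A,S): not NE [P2→P gives 7>2]
(B,P): not NE [P1→C gives 9>5]
(B,Q): not NE [P1→D gives 7>3; P2→R gives 3>2]
(B,R): not NE [P1→A gives 9>3]
(B,S): not NE [P1→A gives 6>1; P2→R gives 3>2]
(C,P): not NE [P2→S gives 7>4]
(C,Q): not NE [P1→D gives 7>2; P2→S gives 7>2]
(C,R): not NE [P1→A gives 9>0; P2→S gives 7>2]
(C,S): not NE [P1→A gives 6>3]
(D,P): not NE [P1→C gives 9>2; P2→R gives 9>7]
(D,Q): not NE [P2→R gives 9>7]
(D,R): not NE [P1→A gives 9>6]
(D,S): not NE [P1→A gives 6>2; P2→R gives 9>7]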